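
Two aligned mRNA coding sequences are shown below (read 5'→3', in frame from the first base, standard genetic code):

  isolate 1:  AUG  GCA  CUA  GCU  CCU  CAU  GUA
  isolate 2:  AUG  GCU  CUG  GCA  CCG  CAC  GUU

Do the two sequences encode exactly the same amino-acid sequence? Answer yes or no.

yes

Codon 1: AUG Met / AUG Met — identical.
Codon 2: GCA Ala / GCU Ala — synonymous.
Codon 3: CUA Leu / CUG Leu — synonymous.
Codon 4: GCU Ala / GCA Ala — synonymous.
Codon 5: CCU Pro / CCG Pro — synonymous.
Codon 6: CAU His / CAC His — synonymous.
Codon 7: GUA Val / GUU Val — synonymous.
Nonsynonymous differences: 0 → same protein.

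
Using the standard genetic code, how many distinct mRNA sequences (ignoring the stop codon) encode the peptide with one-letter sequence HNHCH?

His: 2 codons.
Asn: 2 codons.
His: 2 codons.
Cys: 2 codons.
His: 2 codons.
2 × 2 × 2 × 2 × 2 = 32.

32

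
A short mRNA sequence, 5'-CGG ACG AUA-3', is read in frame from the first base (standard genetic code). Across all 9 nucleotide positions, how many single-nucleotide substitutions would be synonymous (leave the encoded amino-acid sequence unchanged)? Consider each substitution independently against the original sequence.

9

Codon 1 (CGG, Arg): 4 synonymous substitutions.
Codon 2 (ACG, Thr): 3 synonymous substitutions.
Codon 3 (AUA, Ile): 2 synonymous substitutions.
Total: 4 + 3 + 2 = 9.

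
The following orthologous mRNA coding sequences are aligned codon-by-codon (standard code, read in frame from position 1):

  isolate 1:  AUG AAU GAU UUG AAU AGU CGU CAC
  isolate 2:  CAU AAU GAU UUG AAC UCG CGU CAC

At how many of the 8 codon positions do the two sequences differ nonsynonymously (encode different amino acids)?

Codon 1: AUG Met / CAU His — nonsynonymous.
Codon 2: AAU Asn / AAU Asn — identical.
Codon 3: GAU Asp / GAU Asp — identical.
Codon 4: UUG Leu / UUG Leu — identical.
Codon 5: AAU Asn / AAC Asn — synonymous.
Codon 6: AGU Ser / UCG Ser — synonymous.
Codon 7: CGU Arg / CGU Arg — identical.
Codon 8: CAC His / CAC His — identical.
Nonsynonymous differences: 1.

1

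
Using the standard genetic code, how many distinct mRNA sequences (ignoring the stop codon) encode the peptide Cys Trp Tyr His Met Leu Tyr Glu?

192

Cys: 2 codons.
Trp: 1 codon.
Tyr: 2 codons.
His: 2 codons.
Met: 1 codon.
Leu: 6 codons.
Tyr: 2 codons.
Glu: 2 codons.
2 × 1 × 2 × 2 × 1 × 6 × 2 × 2 = 192.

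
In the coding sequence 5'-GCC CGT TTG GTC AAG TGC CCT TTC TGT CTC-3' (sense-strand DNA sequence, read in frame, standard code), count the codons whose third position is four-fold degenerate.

Codon 1 GCC (Ala): third position 4-fold.
Codon 2 CGT (Arg): third position 4-fold.
Codon 3 TTG (Leu): third position 2-fold.
Codon 4 GTC (Val): third position 4-fold.
Codon 5 AAG (Lys): third position 2-fold.
Codon 6 TGC (Cys): third position 2-fold.
Codon 7 CCT (Pro): third position 4-fold.
Codon 8 TTC (Phe): third position 2-fold.
Codon 9 TGT (Cys): third position 2-fold.
Codon 10 CTC (Leu): third position 4-fold.
Four-fold degenerate third positions: 5.

5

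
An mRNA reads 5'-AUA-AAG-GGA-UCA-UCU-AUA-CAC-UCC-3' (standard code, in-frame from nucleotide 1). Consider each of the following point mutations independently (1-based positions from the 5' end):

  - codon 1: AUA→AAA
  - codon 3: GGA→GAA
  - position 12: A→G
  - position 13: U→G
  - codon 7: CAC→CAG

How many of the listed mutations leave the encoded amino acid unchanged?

1

Codon 1: AUA (Ile) → AAA (Lys) — missense.
Codon 3: GGA (Gly) → GAA (Glu) — missense.
Codon 4: UCA (Ser) → UCG (Ser) — synonymous.
Codon 5: UCU (Ser) → GCU (Ala) — missense.
Codon 7: CAC (His) → CAG (Gln) — missense.
Synonymous: 1 of 5.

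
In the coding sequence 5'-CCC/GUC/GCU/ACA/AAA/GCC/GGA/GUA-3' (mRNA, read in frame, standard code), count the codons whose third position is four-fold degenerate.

7

Codon 1 CCC (Pro): third position 4-fold.
Codon 2 GUC (Val): third position 4-fold.
Codon 3 GCU (Ala): third position 4-fold.
Codon 4 ACA (Thr): third position 4-fold.
Codon 5 AAA (Lys): third position 2-fold.
Codon 6 GCC (Ala): third position 4-fold.
Codon 7 GGA (Gly): third position 4-fold.
Codon 8 GUA (Val): third position 4-fold.
Four-fold degenerate third positions: 7.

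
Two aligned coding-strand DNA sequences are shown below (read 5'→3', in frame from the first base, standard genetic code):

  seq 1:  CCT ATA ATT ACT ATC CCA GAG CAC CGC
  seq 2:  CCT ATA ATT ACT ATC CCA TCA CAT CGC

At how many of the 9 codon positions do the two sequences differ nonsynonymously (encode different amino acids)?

Codon 1: CCT Pro / CCT Pro — identical.
Codon 2: ATA Ile / ATA Ile — identical.
Codon 3: ATT Ile / ATT Ile — identical.
Codon 4: ACT Thr / ACT Thr — identical.
Codon 5: ATC Ile / ATC Ile — identical.
Codon 6: CCA Pro / CCA Pro — identical.
Codon 7: GAG Glu / TCA Ser — nonsynonymous.
Codon 8: CAC His / CAT His — synonymous.
Codon 9: CGC Arg / CGC Arg — identical.
Nonsynonymous differences: 1.

1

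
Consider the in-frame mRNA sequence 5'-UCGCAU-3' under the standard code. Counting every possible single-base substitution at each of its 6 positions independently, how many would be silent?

4

Codon 1 (UCG, Ser): 3 synonymous substitutions.
Codon 2 (CAU, His): 1 synonymous substitution.
Total: 3 + 1 = 4.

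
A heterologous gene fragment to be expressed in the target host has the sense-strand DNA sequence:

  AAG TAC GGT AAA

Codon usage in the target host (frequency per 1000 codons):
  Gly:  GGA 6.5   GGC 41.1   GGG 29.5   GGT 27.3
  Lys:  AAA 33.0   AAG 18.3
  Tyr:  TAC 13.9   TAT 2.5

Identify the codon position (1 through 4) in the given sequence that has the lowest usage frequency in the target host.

2

Codon 1 AAG (Lys): 18.3 per 1000.
Codon 2 TAC (Tyr): 13.9 per 1000.
Codon 3 GGT (Gly): 27.3 per 1000.
Codon 4 AAA (Lys): 33.0 per 1000.
Lowest frequency is 13.9 at codon 2.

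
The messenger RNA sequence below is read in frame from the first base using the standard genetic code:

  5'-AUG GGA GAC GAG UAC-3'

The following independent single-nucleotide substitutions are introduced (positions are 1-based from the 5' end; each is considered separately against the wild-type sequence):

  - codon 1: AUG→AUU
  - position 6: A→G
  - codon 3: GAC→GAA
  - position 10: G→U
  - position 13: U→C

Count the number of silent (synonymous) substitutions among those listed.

Codon 1: AUG (Met) → AUU (Ile) — missense.
Codon 2: GGA (Gly) → GGG (Gly) — synonymous.
Codon 3: GAC (Asp) → GAA (Glu) — missense.
Codon 4: GAG (Glu) → UAG (Stop) — nonsense.
Codon 5: UAC (Tyr) → CAC (His) — missense.
Synonymous: 1 of 5.

1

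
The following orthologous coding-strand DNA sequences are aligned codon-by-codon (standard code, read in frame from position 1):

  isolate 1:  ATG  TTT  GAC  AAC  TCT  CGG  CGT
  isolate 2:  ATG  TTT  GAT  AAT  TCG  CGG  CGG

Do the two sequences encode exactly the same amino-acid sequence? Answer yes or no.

yes

Codon 1: ATG Met / ATG Met — identical.
Codon 2: TTT Phe / TTT Phe — identical.
Codon 3: GAC Asp / GAT Asp — synonymous.
Codon 4: AAC Asn / AAT Asn — synonymous.
Codon 5: TCT Ser / TCG Ser — synonymous.
Codon 6: CGG Arg / CGG Arg — identical.
Codon 7: CGT Arg / CGG Arg — synonymous.
Nonsynonymous differences: 0 → same protein.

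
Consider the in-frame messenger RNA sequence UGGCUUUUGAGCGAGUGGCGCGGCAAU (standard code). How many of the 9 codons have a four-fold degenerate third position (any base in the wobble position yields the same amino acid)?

3

Codon 1 UGG (Trp): third position 1-fold.
Codon 2 CUU (Leu): third position 4-fold.
Codon 3 UUG (Leu): third position 2-fold.
Codon 4 AGC (Ser): third position 2-fold.
Codon 5 GAG (Glu): third position 2-fold.
Codon 6 UGG (Trp): third position 1-fold.
Codon 7 CGC (Arg): third position 4-fold.
Codon 8 GGC (Gly): third position 4-fold.
Codon 9 AAU (Asn): third position 2-fold.
Four-fold degenerate third positions: 3.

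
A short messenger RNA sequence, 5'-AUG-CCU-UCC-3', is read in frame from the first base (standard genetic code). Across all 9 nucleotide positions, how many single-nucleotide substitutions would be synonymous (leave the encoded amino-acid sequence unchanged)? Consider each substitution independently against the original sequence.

Codon 1 (AUG, Met): 0 synonymous substitutions.
Codon 2 (CCU, Pro): 3 synonymous substitutions.
Codon 3 (UCC, Ser): 3 synonymous substitutions.
Total: 0 + 3 + 3 = 6.

6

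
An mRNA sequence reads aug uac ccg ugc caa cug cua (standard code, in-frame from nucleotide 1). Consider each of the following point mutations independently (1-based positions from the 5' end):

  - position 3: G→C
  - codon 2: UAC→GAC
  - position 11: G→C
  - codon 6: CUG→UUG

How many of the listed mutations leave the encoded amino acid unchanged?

Codon 1: AUG (Met) → AUC (Ile) — missense.
Codon 2: UAC (Tyr) → GAC (Asp) — missense.
Codon 4: UGC (Cys) → UCC (Ser) — missense.
Codon 6: CUG (Leu) → UUG (Leu) — synonymous.
Synonymous: 1 of 4.

1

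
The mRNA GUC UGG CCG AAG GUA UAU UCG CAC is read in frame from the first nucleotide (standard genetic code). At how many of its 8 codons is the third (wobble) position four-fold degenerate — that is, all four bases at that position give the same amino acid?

Codon 1 GUC (Val): third position 4-fold.
Codon 2 UGG (Trp): third position 1-fold.
Codon 3 CCG (Pro): third position 4-fold.
Codon 4 AAG (Lys): third position 2-fold.
Codon 5 GUA (Val): third position 4-fold.
Codon 6 UAU (Tyr): third position 2-fold.
Codon 7 UCG (Ser): third position 4-fold.
Codon 8 CAC (His): third position 2-fold.
Four-fold degenerate third positions: 4.

4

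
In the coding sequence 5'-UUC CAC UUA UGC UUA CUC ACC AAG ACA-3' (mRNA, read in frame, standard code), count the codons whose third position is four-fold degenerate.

3

Codon 1 UUC (Phe): third position 2-fold.
Codon 2 CAC (His): third position 2-fold.
Codon 3 UUA (Leu): third position 2-fold.
Codon 4 UGC (Cys): third position 2-fold.
Codon 5 UUA (Leu): third position 2-fold.
Codon 6 CUC (Leu): third position 4-fold.
Codon 7 ACC (Thr): third position 4-fold.
Codon 8 AAG (Lys): third position 2-fold.
Codon 9 ACA (Thr): third position 4-fold.
Four-fold degenerate third positions: 3.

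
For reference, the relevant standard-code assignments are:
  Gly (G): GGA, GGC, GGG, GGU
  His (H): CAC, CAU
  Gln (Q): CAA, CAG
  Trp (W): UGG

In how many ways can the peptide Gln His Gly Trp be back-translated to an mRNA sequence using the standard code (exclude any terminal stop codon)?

Gln: 2 codons.
His: 2 codons.
Gly: 4 codons.
Trp: 1 codon.
2 × 2 × 4 × 1 = 16.

16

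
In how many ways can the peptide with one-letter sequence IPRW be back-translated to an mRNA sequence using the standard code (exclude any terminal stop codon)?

Ile: 3 codons.
Pro: 4 codons.
Arg: 6 codons.
Trp: 1 codon.
3 × 4 × 6 × 1 = 72.

72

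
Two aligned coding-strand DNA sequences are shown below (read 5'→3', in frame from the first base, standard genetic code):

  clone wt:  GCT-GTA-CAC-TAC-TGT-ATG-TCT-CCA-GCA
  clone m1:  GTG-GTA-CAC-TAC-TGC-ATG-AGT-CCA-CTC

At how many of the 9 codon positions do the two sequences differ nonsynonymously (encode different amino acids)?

Codon 1: GCT Ala / GTG Val — nonsynonymous.
Codon 2: GTA Val / GTA Val — identical.
Codon 3: CAC His / CAC His — identical.
Codon 4: TAC Tyr / TAC Tyr — identical.
Codon 5: TGT Cys / TGC Cys — synonymous.
Codon 6: ATG Met / ATG Met — identical.
Codon 7: TCT Ser / AGT Ser — synonymous.
Codon 8: CCA Pro / CCA Pro — identical.
Codon 9: GCA Ala / CTC Leu — nonsynonymous.
Nonsynonymous differences: 2.

2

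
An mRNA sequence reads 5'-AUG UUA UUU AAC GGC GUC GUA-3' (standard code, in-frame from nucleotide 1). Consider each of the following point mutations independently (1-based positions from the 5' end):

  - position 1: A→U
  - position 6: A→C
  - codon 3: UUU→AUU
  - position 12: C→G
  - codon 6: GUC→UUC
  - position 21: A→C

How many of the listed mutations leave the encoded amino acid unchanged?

1

Codon 1: AUG (Met) → UUG (Leu) — missense.
Codon 2: UUA (Leu) → UUC (Phe) — missense.
Codon 3: UUU (Phe) → AUU (Ile) — missense.
Codon 4: AAC (Asn) → AAG (Lys) — missense.
Codon 6: GUC (Val) → UUC (Phe) — missense.
Codon 7: GUA (Val) → GUC (Val) — synonymous.
Synonymous: 1 of 6.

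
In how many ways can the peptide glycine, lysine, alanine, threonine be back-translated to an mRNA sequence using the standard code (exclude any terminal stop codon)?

Gly: 4 codons.
Lys: 2 codons.
Ala: 4 codons.
Thr: 4 codons.
4 × 2 × 4 × 4 = 128.

128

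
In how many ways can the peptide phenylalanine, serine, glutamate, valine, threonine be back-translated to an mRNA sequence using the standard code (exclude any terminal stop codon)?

Phe: 2 codons.
Ser: 6 codons.
Glu: 2 codons.
Val: 4 codons.
Thr: 4 codons.
2 × 6 × 2 × 4 × 4 = 384.

384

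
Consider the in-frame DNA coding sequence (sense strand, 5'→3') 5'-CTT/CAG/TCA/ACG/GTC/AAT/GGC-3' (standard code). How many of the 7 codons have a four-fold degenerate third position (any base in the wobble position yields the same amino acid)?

5

Codon 1 CTT (Leu): third position 4-fold.
Codon 2 CAG (Gln): third position 2-fold.
Codon 3 TCA (Ser): third position 4-fold.
Codon 4 ACG (Thr): third position 4-fold.
Codon 5 GTC (Val): third position 4-fold.
Codon 6 AAT (Asn): third position 2-fold.
Codon 7 GGC (Gly): third position 4-fold.
Four-fold degenerate third positions: 5.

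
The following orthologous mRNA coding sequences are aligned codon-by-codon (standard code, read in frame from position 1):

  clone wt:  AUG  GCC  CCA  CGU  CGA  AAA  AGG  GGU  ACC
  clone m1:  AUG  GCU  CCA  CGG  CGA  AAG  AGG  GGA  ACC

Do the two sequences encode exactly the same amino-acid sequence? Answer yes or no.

yes

Codon 1: AUG Met / AUG Met — identical.
Codon 2: GCC Ala / GCU Ala — synonymous.
Codon 3: CCA Pro / CCA Pro — identical.
Codon 4: CGU Arg / CGG Arg — synonymous.
Codon 5: CGA Arg / CGA Arg — identical.
Codon 6: AAA Lys / AAG Lys — synonymous.
Codon 7: AGG Arg / AGG Arg — identical.
Codon 8: GGU Gly / GGA Gly — synonymous.
Codon 9: ACC Thr / ACC Thr — identical.
Nonsynonymous differences: 0 → same protein.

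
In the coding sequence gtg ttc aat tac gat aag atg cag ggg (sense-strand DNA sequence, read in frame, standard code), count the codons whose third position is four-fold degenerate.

Codon 1 GTG (Val): third position 4-fold.
Codon 2 TTC (Phe): third position 2-fold.
Codon 3 AAT (Asn): third position 2-fold.
Codon 4 TAC (Tyr): third position 2-fold.
Codon 5 GAT (Asp): third position 2-fold.
Codon 6 AAG (Lys): third position 2-fold.
Codon 7 ATG (Met): third position 1-fold.
Codon 8 CAG (Gln): third position 2-fold.
Codon 9 GGG (Gly): third position 4-fold.
Four-fold degenerate third positions: 2.

2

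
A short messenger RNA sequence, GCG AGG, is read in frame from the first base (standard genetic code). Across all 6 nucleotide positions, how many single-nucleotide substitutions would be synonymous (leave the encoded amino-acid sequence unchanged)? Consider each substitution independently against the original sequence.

5

Codon 1 (GCG, Ala): 3 synonymous substitutions.
Codon 2 (AGG, Arg): 2 synonymous substitutions.
Total: 3 + 2 = 5.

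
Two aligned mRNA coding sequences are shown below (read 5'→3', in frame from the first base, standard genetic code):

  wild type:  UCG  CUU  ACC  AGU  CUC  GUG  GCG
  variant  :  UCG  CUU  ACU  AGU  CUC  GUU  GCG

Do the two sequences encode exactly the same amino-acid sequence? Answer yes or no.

yes

Codon 1: UCG Ser / UCG Ser — identical.
Codon 2: CUU Leu / CUU Leu — identical.
Codon 3: ACC Thr / ACU Thr — synonymous.
Codon 4: AGU Ser / AGU Ser — identical.
Codon 5: CUC Leu / CUC Leu — identical.
Codon 6: GUG Val / GUU Val — synonymous.
Codon 7: GCG Ala / GCG Ala — identical.
Nonsynonymous differences: 0 → same protein.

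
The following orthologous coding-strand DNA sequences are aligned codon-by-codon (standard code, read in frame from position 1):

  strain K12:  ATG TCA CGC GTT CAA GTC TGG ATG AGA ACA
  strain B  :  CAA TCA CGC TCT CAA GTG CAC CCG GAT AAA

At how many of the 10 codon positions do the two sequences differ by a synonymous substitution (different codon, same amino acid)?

Codon 1: ATG Met / CAA Gln — nonsynonymous.
Codon 2: TCA Ser / TCA Ser — identical.
Codon 3: CGC Arg / CGC Arg — identical.
Codon 4: GTT Val / TCT Ser — nonsynonymous.
Codon 5: CAA Gln / CAA Gln — identical.
Codon 6: GTC Val / GTG Val — synonymous.
Codon 7: TGG Trp / CAC His — nonsynonymous.
Codon 8: ATG Met / CCG Pro — nonsynonymous.
Codon 9: AGA Arg / GAT Asp — nonsynonymous.
Codon 10: ACA Thr / AAA Lys — nonsynonymous.
Synonymous differences: 1.

1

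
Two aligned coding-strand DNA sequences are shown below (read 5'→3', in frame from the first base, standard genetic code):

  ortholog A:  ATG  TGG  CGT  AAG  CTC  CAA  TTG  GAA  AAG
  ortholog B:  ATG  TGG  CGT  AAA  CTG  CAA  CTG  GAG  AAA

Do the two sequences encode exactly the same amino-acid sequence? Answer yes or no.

yes

Codon 1: ATG Met / ATG Met — identical.
Codon 2: TGG Trp / TGG Trp — identical.
Codon 3: CGT Arg / CGT Arg — identical.
Codon 4: AAG Lys / AAA Lys — synonymous.
Codon 5: CTC Leu / CTG Leu — synonymous.
Codon 6: CAA Gln / CAA Gln — identical.
Codon 7: TTG Leu / CTG Leu — synonymous.
Codon 8: GAA Glu / GAG Glu — synonymous.
Codon 9: AAG Lys / AAA Lys — synonymous.
Nonsynonymous differences: 0 → same protein.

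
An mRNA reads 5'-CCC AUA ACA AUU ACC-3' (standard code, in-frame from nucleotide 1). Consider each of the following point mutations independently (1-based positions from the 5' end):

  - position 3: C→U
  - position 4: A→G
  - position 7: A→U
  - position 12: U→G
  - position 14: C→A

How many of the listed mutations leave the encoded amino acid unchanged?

1

Codon 1: CCC (Pro) → CCU (Pro) — synonymous.
Codon 2: AUA (Ile) → GUA (Val) — missense.
Codon 3: ACA (Thr) → UCA (Ser) — missense.
Codon 4: AUU (Ile) → AUG (Met) — missense.
Codon 5: ACC (Thr) → AAC (Asn) — missense.
Synonymous: 1 of 5.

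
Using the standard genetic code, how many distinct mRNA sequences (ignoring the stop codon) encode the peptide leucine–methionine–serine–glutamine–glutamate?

144

Leu: 6 codons.
Met: 1 codon.
Ser: 6 codons.
Gln: 2 codons.
Glu: 2 codons.
6 × 1 × 6 × 2 × 2 = 144.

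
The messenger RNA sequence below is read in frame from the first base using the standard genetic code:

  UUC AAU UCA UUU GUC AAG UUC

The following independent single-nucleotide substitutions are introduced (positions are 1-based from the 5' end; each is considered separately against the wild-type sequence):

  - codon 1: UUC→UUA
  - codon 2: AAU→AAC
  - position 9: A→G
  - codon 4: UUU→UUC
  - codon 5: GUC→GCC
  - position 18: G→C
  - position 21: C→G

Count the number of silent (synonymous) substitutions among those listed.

Codon 1: UUC (Phe) → UUA (Leu) — missense.
Codon 2: AAU (Asn) → AAC (Asn) — synonymous.
Codon 3: UCA (Ser) → UCG (Ser) — synonymous.
Codon 4: UUU (Phe) → UUC (Phe) — synonymous.
Codon 5: GUC (Val) → GCC (Ala) — missense.
Codon 6: AAG (Lys) → AAC (Asn) — missense.
Codon 7: UUC (Phe) → UUG (Leu) — missense.
Synonymous: 3 of 7.

3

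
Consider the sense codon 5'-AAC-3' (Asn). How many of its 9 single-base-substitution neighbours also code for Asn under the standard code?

Position 1: none → 0 synonymous.
Position 2: none → 0 synonymous.
Position 3: AAU → 1 synonymous.
Total: 0 + 0 + 1 = 1.

1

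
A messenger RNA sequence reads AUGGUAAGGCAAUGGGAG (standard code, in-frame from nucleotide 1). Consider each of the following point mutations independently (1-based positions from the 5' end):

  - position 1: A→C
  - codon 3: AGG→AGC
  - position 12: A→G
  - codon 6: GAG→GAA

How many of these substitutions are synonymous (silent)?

Codon 1: AUG (Met) → CUG (Leu) — missense.
Codon 3: AGG (Arg) → AGC (Ser) — missense.
Codon 4: CAA (Gln) → CAG (Gln) — synonymous.
Codon 6: GAG (Glu) → GAA (Glu) — synonymous.
Synonymous: 2 of 4.

2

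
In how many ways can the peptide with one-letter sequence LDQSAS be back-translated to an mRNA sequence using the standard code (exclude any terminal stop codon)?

3456

Leu: 6 codons.
Asp: 2 codons.
Gln: 2 codons.
Ser: 6 codons.
Ala: 4 codons.
Ser: 6 codons.
6 × 2 × 2 × 6 × 4 × 6 = 3456.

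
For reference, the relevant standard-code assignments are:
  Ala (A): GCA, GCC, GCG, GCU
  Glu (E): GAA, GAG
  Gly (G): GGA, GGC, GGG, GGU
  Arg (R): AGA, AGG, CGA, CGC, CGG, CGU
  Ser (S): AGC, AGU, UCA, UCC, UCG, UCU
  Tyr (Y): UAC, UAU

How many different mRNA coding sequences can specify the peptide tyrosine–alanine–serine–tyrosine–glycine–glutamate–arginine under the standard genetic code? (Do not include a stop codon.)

4608

Tyr: 2 codons.
Ala: 4 codons.
Ser: 6 codons.
Tyr: 2 codons.
Gly: 4 codons.
Glu: 2 codons.
Arg: 6 codons.
2 × 4 × 6 × 2 × 4 × 2 × 6 = 4608.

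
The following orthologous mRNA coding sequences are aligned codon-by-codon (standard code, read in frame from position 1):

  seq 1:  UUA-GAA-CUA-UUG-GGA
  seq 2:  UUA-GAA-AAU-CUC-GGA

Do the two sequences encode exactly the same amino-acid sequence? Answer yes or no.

no

Codon 1: UUA Leu / UUA Leu — identical.
Codon 2: GAA Glu / GAA Glu — identical.
Codon 3: CUA Leu / AAU Asn — nonsynonymous.
Codon 4: UUG Leu / CUC Leu — synonymous.
Codon 5: GGA Gly / GGA Gly — identical.
Nonsynonymous differences: 1 → different protein.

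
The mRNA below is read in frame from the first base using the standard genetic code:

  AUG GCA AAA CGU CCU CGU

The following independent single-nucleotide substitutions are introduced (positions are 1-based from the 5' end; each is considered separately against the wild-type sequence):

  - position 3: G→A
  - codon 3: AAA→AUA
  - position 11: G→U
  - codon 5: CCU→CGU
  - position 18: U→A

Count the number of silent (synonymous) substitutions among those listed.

Codon 1: AUG (Met) → AUA (Ile) — missense.
Codon 3: AAA (Lys) → AUA (Ile) — missense.
Codon 4: CGU (Arg) → CUU (Leu) — missense.
Codon 5: CCU (Pro) → CGU (Arg) — missense.
Codon 6: CGU (Arg) → CGA (Arg) — synonymous.
Synonymous: 1 of 5.

1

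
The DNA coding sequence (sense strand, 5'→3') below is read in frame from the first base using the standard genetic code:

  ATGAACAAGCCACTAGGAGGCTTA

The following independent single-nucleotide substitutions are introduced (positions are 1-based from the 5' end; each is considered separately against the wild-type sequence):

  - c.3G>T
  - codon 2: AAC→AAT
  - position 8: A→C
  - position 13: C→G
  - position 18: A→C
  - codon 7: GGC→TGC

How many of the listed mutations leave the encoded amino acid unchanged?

Codon 1: ATG (Met) → ATT (Ile) — missense.
Codon 2: AAC (Asn) → AAT (Asn) — synonymous.
Codon 3: AAG (Lys) → ACG (Thr) — missense.
Codon 5: CTA (Leu) → GTA (Val) — missense.
Codon 6: GGA (Gly) → GGC (Gly) — synonymous.
Codon 7: GGC (Gly) → TGC (Cys) — missense.
Synonymous: 2 of 6.

2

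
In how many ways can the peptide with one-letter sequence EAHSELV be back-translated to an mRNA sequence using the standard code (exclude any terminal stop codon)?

Glu: 2 codons.
Ala: 4 codons.
His: 2 codons.
Ser: 6 codons.
Glu: 2 codons.
Leu: 6 codons.
Val: 4 codons.
2 × 4 × 2 × 6 × 2 × 6 × 4 = 4608.

4608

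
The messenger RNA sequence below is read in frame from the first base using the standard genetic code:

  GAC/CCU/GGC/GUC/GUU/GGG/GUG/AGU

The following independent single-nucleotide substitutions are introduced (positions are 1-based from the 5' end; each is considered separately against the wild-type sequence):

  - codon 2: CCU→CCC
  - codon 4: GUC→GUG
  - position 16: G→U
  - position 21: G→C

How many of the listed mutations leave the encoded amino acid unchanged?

Codon 2: CCU (Pro) → CCC (Pro) — synonymous.
Codon 4: GUC (Val) → GUG (Val) — synonymous.
Codon 6: GGG (Gly) → UGG (Trp) — missense.
Codon 7: GUG (Val) → GUC (Val) — synonymous.
Synonymous: 3 of 4.

3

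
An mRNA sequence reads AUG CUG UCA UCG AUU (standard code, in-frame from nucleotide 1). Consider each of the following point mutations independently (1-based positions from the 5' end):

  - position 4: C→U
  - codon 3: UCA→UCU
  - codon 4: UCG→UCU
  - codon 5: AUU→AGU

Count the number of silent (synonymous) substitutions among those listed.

3

Codon 2: CUG (Leu) → UUG (Leu) — synonymous.
Codon 3: UCA (Ser) → UCU (Ser) — synonymous.
Codon 4: UCG (Ser) → UCU (Ser) — synonymous.
Codon 5: AUU (Ile) → AGU (Ser) — missense.
Synonymous: 3 of 4.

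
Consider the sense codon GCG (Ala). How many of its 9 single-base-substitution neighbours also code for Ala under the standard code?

3

Position 1: none → 0 synonymous.
Position 2: none → 0 synonymous.
Position 3: GCT, GCC, GCA → 3 synonymous.
Total: 0 + 0 + 3 = 3.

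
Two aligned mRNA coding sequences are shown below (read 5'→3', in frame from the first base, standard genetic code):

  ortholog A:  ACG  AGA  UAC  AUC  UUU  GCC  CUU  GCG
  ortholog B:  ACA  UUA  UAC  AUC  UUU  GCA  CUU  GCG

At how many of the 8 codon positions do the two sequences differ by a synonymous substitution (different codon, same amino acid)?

2

Codon 1: ACG Thr / ACA Thr — synonymous.
Codon 2: AGA Arg / UUA Leu — nonsynonymous.
Codon 3: UAC Tyr / UAC Tyr — identical.
Codon 4: AUC Ile / AUC Ile — identical.
Codon 5: UUU Phe / UUU Phe — identical.
Codon 6: GCC Ala / GCA Ala — synonymous.
Codon 7: CUU Leu / CUU Leu — identical.
Codon 8: GCG Ala / GCG Ala — identical.
Synonymous differences: 2.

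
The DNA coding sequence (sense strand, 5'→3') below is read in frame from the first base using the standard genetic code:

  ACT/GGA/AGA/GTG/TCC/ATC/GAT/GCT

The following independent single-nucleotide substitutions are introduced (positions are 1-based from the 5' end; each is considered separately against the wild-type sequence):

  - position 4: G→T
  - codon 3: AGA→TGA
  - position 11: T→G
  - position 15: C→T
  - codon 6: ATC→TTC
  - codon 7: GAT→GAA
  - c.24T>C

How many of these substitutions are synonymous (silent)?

Codon 2: GGA (Gly) → TGA (Stop) — nonsense.
Codon 3: AGA (Arg) → TGA (Stop) — nonsense.
Codon 4: GTG (Val) → GGG (Gly) — missense.
Codon 5: TCC (Ser) → TCT (Ser) — synonymous.
Codon 6: ATC (Ile) → TTC (Phe) — missense.
Codon 7: GAT (Asp) → GAA (Glu) — missense.
Codon 8: GCT (Ala) → GCC (Ala) — synonymous.
Synonymous: 2 of 7.

2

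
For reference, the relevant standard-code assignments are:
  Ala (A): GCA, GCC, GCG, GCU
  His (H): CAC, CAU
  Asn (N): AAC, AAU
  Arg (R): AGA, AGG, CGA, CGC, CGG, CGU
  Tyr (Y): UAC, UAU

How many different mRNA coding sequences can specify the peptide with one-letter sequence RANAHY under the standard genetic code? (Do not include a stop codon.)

Arg: 6 codons.
Ala: 4 codons.
Asn: 2 codons.
Ala: 4 codons.
His: 2 codons.
Tyr: 2 codons.
6 × 4 × 2 × 4 × 2 × 2 = 768.

768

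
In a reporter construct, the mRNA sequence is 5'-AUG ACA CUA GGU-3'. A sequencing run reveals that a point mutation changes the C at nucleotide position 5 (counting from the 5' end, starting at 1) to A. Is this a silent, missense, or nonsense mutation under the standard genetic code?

Position 5 falls in codon 2: ACA → Thr.
After the substitution the codon is AAA → Lys.
Thr ≠ Lys, so this is a missense mutation.

missense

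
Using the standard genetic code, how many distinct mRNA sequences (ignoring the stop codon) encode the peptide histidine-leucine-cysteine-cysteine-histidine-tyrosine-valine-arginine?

4608

His: 2 codons.
Leu: 6 codons.
Cys: 2 codons.
Cys: 2 codons.
His: 2 codons.
Tyr: 2 codons.
Val: 4 codons.
Arg: 6 codons.
2 × 6 × 2 × 2 × 2 × 2 × 4 × 6 = 4608.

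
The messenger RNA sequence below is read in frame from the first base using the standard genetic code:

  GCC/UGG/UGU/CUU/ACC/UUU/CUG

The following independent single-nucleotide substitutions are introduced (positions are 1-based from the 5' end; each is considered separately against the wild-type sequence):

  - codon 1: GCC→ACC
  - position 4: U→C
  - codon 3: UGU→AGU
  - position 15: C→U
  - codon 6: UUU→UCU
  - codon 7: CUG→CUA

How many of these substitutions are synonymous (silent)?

2

Codon 1: GCC (Ala) → ACC (Thr) — missense.
Codon 2: UGG (Trp) → CGG (Arg) — missense.
Codon 3: UGU (Cys) → AGU (Ser) — missense.
Codon 5: ACC (Thr) → ACU (Thr) — synonymous.
Codon 6: UUU (Phe) → UCU (Ser) — missense.
Codon 7: CUG (Leu) → CUA (Leu) — synonymous.
Synonymous: 2 of 6.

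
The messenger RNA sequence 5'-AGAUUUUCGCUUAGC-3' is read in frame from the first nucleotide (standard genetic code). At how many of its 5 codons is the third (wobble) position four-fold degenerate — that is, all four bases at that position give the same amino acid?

2

Codon 1 AGA (Arg): third position 2-fold.
Codon 2 UUU (Phe): third position 2-fold.
Codon 3 UCG (Ser): third position 4-fold.
Codon 4 CUU (Leu): third position 4-fold.
Codon 5 AGC (Ser): third position 2-fold.
Four-fold degenerate third positions: 2.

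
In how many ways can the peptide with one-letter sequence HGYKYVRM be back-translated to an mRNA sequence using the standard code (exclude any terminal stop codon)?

1536

His: 2 codons.
Gly: 4 codons.
Tyr: 2 codons.
Lys: 2 codons.
Tyr: 2 codons.
Val: 4 codons.
Arg: 6 codons.
Met: 1 codon.
2 × 4 × 2 × 2 × 2 × 4 × 6 × 1 = 1536.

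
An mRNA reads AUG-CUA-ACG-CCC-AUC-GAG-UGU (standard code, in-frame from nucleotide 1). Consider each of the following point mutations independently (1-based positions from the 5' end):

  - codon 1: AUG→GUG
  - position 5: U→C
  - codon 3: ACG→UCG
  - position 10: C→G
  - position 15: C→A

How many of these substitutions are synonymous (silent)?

1

Codon 1: AUG (Met) → GUG (Val) — missense.
Codon 2: CUA (Leu) → CCA (Pro) — missense.
Codon 3: ACG (Thr) → UCG (Ser) — missense.
Codon 4: CCC (Pro) → GCC (Ala) — missense.
Codon 5: AUC (Ile) → AUA (Ile) — synonymous.
Synonymous: 1 of 5.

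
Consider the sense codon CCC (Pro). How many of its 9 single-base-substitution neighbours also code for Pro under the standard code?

Position 1: none → 0 synonymous.
Position 2: none → 0 synonymous.
Position 3: CCT, CCA, CCG → 3 synonymous.
Total: 0 + 0 + 3 = 3.

3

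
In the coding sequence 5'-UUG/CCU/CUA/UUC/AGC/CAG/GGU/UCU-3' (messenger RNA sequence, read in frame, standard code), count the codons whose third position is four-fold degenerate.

4

Codon 1 UUG (Leu): third position 2-fold.
Codon 2 CCU (Pro): third position 4-fold.
Codon 3 CUA (Leu): third position 4-fold.
Codon 4 UUC (Phe): third position 2-fold.
Codon 5 AGC (Ser): third position 2-fold.
Codon 6 CAG (Gln): third position 2-fold.
Codon 7 GGU (Gly): third position 4-fold.
Codon 8 UCU (Ser): third position 4-fold.
Four-fold degenerate third positions: 4.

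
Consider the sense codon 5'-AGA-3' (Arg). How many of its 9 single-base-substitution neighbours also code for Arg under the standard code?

Position 1: CGA → 1 synonymous.
Position 2: none → 0 synonymous.
Position 3: AGG → 1 synonymous.
Total: 1 + 0 + 1 = 2.

2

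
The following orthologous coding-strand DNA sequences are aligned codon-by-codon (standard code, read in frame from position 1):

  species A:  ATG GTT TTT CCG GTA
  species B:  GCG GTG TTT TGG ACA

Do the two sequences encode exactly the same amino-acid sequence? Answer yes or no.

no

Codon 1: ATG Met / GCG Ala — nonsynonymous.
Codon 2: GTT Val / GTG Val — synonymous.
Codon 3: TTT Phe / TTT Phe — identical.
Codon 4: CCG Pro / TGG Trp — nonsynonymous.
Codon 5: GTA Val / ACA Thr — nonsynonymous.
Nonsynonymous differences: 3 → different protein.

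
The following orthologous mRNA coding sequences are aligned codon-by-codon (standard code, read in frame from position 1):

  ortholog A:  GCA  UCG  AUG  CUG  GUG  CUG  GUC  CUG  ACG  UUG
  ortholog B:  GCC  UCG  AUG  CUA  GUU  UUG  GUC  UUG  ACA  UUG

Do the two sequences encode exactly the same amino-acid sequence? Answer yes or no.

yes

Codon 1: GCA Ala / GCC Ala — synonymous.
Codon 2: UCG Ser / UCG Ser — identical.
Codon 3: AUG Met / AUG Met — identical.
Codon 4: CUG Leu / CUA Leu — synonymous.
Codon 5: GUG Val / GUU Val — synonymous.
Codon 6: CUG Leu / UUG Leu — synonymous.
Codon 7: GUC Val / GUC Val — identical.
Codon 8: CUG Leu / UUG Leu — synonymous.
Codon 9: ACG Thr / ACA Thr — synonymous.
Codon 10: UUG Leu / UUG Leu — identical.
Nonsynonymous differences: 0 → same protein.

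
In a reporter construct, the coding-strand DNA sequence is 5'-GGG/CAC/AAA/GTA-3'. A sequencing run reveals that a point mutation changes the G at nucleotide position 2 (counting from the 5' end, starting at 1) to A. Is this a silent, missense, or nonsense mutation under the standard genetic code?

Position 2 falls in codon 1: GGG → Gly.
After the substitution the codon is GAG → Glu.
Gly ≠ Glu, so this is a missense mutation.

missense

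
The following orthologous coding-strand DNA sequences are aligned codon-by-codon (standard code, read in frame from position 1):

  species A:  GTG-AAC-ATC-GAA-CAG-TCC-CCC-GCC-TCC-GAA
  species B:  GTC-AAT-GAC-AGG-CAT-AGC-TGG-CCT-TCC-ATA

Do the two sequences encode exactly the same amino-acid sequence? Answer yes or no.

Codon 1: GTG Val / GTC Val — synonymous.
Codon 2: AAC Asn / AAT Asn — synonymous.
Codon 3: ATC Ile / GAC Asp — nonsynonymous.
Codon 4: GAA Glu / AGG Arg — nonsynonymous.
Codon 5: CAG Gln / CAT His — nonsynonymous.
Codon 6: TCC Ser / AGC Ser — synonymous.
Codon 7: CCC Pro / TGG Trp — nonsynonymous.
Codon 8: GCC Ala / CCT Pro — nonsynonymous.
Codon 9: TCC Ser / TCC Ser — identical.
Codon 10: GAA Glu / ATA Ile — nonsynonymous.
Nonsynonymous differences: 6 → different protein.

no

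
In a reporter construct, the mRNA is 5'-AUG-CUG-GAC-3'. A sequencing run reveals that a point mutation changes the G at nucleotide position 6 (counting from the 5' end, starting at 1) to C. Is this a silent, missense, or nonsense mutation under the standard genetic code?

silent

Position 6 falls in codon 2: CUG → Leu.
After the substitution the codon is CUC → Leu.
Both encode Leu, so the change is synonymous.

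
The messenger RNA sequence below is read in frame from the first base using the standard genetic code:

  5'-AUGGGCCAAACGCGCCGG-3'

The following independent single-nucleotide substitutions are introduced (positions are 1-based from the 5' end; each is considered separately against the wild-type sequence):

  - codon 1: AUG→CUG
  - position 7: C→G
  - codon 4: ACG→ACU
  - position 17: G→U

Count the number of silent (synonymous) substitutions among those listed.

Codon 1: AUG (Met) → CUG (Leu) — missense.
Codon 3: CAA (Gln) → GAA (Glu) — missense.
Codon 4: ACG (Thr) → ACU (Thr) — synonymous.
Codon 6: CGG (Arg) → CUG (Leu) — missense.
Synonymous: 1 of 4.

1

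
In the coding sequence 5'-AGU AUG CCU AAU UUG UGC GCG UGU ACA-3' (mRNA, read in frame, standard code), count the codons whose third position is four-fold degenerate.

3

Codon 1 AGU (Ser): third position 2-fold.
Codon 2 AUG (Met): third position 1-fold.
Codon 3 CCU (Pro): third position 4-fold.
Codon 4 AAU (Asn): third position 2-fold.
Codon 5 UUG (Leu): third position 2-fold.
Codon 6 UGC (Cys): third position 2-fold.
Codon 7 GCG (Ala): third position 4-fold.
Codon 8 UGU (Cys): third position 2-fold.
Codon 9 ACA (Thr): third position 4-fold.
Four-fold degenerate third positions: 3.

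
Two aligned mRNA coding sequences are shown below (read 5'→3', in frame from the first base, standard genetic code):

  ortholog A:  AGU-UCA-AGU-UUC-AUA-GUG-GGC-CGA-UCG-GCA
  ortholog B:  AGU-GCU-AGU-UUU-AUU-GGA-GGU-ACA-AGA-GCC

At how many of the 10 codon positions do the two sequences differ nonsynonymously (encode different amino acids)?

4

Codon 1: AGU Ser / AGU Ser — identical.
Codon 2: UCA Ser / GCU Ala — nonsynonymous.
Codon 3: AGU Ser / AGU Ser — identical.
Codon 4: UUC Phe / UUU Phe — synonymous.
Codon 5: AUA Ile / AUU Ile — synonymous.
Codon 6: GUG Val / GGA Gly — nonsynonymous.
Codon 7: GGC Gly / GGU Gly — synonymous.
Codon 8: CGA Arg / ACA Thr — nonsynonymous.
Codon 9: UCG Ser / AGA Arg — nonsynonymous.
Codon 10: GCA Ala / GCC Ala — synonymous.
Nonsynonymous differences: 4.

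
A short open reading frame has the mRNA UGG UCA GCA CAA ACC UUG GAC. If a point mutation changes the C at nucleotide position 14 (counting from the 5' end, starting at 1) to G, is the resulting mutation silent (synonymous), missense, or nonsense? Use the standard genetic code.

Position 14 falls in codon 5: ACC → Thr.
After the substitution the codon is AGC → Ser.
Thr ≠ Ser, so this is a missense mutation.

missense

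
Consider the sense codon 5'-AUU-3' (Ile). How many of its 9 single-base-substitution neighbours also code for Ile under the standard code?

Position 1: none → 0 synonymous.
Position 2: none → 0 synonymous.
Position 3: AUC, AUA → 2 synonymous.
Total: 0 + 0 + 2 = 2.

2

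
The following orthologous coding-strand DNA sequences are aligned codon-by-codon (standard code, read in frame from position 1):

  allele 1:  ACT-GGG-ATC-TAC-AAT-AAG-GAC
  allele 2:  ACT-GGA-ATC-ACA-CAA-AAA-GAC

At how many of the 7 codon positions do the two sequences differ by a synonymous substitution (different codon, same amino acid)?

2

Codon 1: ACT Thr / ACT Thr — identical.
Codon 2: GGG Gly / GGA Gly — synonymous.
Codon 3: ATC Ile / ATC Ile — identical.
Codon 4: TAC Tyr / ACA Thr — nonsynonymous.
Codon 5: AAT Asn / CAA Gln — nonsynonymous.
Codon 6: AAG Lys / AAA Lys — synonymous.
Codon 7: GAC Asp / GAC Asp — identical.
Synonymous differences: 2.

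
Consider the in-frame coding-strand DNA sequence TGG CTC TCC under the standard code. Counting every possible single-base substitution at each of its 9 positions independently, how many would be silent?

6

Codon 1 (TGG, Trp): 0 synonymous substitutions.
Codon 2 (CTC, Leu): 3 synonymous substitutions.
Codon 3 (TCC, Ser): 3 synonymous substitutions.
Total: 0 + 3 + 3 = 6.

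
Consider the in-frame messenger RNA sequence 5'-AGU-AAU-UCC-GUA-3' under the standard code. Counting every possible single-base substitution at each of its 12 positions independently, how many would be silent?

8

Codon 1 (AGU, Ser): 1 synonymous substitution.
Codon 2 (AAU, Asn): 1 synonymous substitution.
Codon 3 (UCC, Ser): 3 synonymous substitutions.
Codon 4 (GUA, Val): 3 synonymous substitutions.
Total: 1 + 1 + 3 + 3 = 8.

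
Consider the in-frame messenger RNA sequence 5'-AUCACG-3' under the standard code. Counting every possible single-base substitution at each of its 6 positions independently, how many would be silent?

Codon 1 (AUC, Ile): 2 synonymous substitutions.
Codon 2 (ACG, Thr): 3 synonymous substitutions.
Total: 2 + 3 = 5.

5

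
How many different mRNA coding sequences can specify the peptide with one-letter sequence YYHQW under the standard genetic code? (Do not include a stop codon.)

Tyr: 2 codons.
Tyr: 2 codons.
His: 2 codons.
Gln: 2 codons.
Trp: 1 codon.
2 × 2 × 2 × 2 × 1 = 16.

16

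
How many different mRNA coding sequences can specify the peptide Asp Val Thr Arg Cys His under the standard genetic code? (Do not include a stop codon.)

Asp: 2 codons.
Val: 4 codons.
Thr: 4 codons.
Arg: 6 codons.
Cys: 2 codons.
His: 2 codons.
2 × 4 × 4 × 6 × 2 × 2 = 768.

768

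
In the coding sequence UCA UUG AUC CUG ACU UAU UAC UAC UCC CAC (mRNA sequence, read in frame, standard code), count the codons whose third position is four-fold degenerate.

Codon 1 UCA (Ser): third position 4-fold.
Codon 2 UUG (Leu): third position 2-fold.
Codon 3 AUC (Ile): third position 3-fold.
Codon 4 CUG (Leu): third position 4-fold.
Codon 5 ACU (Thr): third position 4-fold.
Codon 6 UAU (Tyr): third position 2-fold.
Codon 7 UAC (Tyr): third position 2-fold.
Codon 8 UAC (Tyr): third position 2-fold.
Codon 9 UCC (Ser): third position 4-fold.
Codon 10 CAC (His): third position 2-fold.
Four-fold degenerate third positions: 4.

4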